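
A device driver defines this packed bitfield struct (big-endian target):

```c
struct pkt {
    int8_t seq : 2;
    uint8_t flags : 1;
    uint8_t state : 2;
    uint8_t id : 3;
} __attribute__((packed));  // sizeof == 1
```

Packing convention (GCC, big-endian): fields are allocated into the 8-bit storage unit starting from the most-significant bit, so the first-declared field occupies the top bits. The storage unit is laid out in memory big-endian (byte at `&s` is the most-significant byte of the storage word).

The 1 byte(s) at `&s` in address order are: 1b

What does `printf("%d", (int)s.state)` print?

[0]=0x1b (big-endian) → word 0x1b
seq [6+:2] = (word>>6) & 0x3 = 0
flags [5+:1] = (word>>5) & 0x1 = 0
state [3+:2] = (word>>3) & 0x3 = 3  ←
id [0+:3] = (word>>0) & 0x7 = 3

3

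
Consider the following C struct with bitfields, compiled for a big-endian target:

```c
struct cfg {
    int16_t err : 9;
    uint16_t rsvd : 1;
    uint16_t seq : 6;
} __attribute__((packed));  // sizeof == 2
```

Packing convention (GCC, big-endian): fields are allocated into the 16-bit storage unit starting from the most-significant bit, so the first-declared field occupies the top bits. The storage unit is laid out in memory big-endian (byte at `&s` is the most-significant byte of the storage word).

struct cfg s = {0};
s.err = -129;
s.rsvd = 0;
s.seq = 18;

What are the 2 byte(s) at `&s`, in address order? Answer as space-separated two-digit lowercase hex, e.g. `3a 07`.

err:9 = -129 → 0x17f << 7 → word 0xbf80
rsvd:1 = 0 → 0x0 << 6 → word 0xbf80
seq:6 = 18 → 0x12 << 0 → word 0xbf92
word = 0xbf92 → big-endian bytes:
  [0]=0xbf  [1]=0x92

bf 92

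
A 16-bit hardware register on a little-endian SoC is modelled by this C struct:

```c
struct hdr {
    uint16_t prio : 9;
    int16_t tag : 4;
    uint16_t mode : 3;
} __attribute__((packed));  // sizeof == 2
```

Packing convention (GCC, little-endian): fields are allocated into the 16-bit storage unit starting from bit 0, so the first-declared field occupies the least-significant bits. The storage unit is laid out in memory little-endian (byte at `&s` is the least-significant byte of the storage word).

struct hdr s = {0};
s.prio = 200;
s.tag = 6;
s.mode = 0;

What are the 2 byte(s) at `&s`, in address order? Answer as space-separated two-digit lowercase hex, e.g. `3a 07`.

[0+:9] prio=200 & 0x1ff = 0xc8; word=0x00c8
[9+:4] tag=6 & 0xf = 0x6; word=0x0cc8
[13+:3] mode=0 & 0x7 = 0x0; word=0x0cc8
word = 0x0cc8 → little-endian bytes:
  [0]=0xc8  [1]=0x0c

c8 0c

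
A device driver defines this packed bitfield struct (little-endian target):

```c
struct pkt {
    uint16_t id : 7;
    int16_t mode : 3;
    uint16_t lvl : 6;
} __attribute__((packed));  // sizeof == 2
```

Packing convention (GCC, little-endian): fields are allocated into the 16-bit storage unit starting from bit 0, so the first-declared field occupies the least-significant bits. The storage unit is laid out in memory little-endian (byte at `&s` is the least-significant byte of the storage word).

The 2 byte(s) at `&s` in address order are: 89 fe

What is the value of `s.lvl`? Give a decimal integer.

63

[0]=0x89 [1]=0xfe (little-endian) → word 0xfe89
id:7 @ bit 0 → (0xfe89>>0)&0x7f = 0x9
mode:3 @ bit 7 → (0xfe89>>7)&0x7 = 0x5
lvl:6 @ bit 10 → (0xfe89>>10)&0x3f = 0x3f  ←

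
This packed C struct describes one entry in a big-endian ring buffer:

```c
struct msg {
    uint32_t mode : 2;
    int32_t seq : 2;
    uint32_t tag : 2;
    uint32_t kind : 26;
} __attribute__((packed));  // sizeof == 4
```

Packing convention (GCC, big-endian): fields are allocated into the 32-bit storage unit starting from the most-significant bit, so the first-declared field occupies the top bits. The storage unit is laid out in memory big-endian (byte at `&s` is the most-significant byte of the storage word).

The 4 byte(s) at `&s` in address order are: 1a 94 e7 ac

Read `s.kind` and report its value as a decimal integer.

43313068

[0]=0x1a [1]=0x94 [2]=0xe7 [3]=0xac (big-endian) → word 0x1a94e7ac
mode:2 @ bit 30 → (0x1a94e7ac>>30)&0x3 = 0x0
seq:2 @ bit 28 → (0x1a94e7ac>>28)&0x3 = 0x1
tag:2 @ bit 26 → (0x1a94e7ac>>26)&0x3 = 0x2
kind:26 @ bit 0 → (0x1a94e7ac>>0)&0x3ffffff = 0x294e7ac  ←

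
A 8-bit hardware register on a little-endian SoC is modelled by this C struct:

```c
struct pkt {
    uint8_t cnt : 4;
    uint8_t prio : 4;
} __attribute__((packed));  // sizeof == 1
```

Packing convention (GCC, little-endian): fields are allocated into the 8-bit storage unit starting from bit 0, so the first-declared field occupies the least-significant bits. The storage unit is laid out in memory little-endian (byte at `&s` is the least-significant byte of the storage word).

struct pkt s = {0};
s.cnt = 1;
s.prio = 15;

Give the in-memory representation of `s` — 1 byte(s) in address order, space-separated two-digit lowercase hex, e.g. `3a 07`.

cnt (4b) val=1 bits=0x1 at bit 0: 0x01
prio (4b) val=15 bits=0xf at bit 4: 0xf1
word = 0xf1 → little-endian bytes:
  [0]=0xf1

f1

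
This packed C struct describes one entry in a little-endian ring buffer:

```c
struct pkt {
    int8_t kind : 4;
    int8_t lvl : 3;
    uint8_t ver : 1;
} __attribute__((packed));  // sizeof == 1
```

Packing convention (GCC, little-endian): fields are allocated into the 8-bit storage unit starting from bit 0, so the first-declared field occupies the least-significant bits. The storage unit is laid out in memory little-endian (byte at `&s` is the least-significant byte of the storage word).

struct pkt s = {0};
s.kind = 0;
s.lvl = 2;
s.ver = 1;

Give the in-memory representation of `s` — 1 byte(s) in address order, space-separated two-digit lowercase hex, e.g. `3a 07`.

[0+:4] kind=0 & 0xf = 0x0; word=0x00
[4+:3] lvl=2 & 0x7 = 0x2; word=0x20
[7+:1] ver=1 & 0x1 = 0x1; word=0xa0
word = 0xa0 → little-endian bytes:
  [0]=0xa0

a0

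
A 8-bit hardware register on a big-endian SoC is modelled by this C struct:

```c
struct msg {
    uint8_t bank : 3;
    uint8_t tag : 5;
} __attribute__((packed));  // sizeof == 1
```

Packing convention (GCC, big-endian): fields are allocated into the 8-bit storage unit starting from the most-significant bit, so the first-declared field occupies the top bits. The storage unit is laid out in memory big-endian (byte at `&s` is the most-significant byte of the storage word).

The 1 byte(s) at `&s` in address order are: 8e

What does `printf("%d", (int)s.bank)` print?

[0]=0x8e (big-endian) → word 0x8e
bank:3 @ bit 5 → (0x8e>>5)&0x7 = 0x4  ←
tag:5 @ bit 0 → (0x8e>>0)&0x1f = 0xe

4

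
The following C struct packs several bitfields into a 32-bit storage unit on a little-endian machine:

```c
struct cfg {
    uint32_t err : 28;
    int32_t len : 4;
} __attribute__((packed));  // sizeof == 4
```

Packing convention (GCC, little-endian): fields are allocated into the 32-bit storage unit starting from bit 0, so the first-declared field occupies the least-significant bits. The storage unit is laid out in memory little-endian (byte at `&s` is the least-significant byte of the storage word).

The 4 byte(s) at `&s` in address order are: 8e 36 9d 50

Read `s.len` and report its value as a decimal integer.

5

[0]=0x8e [1]=0x36 [2]=0x9d [3]=0x50 (little-endian) → word 0x509d368e
err [0+:28] = (word>>0) & 0xfffffff = 10303118
len [28+:4] = (word>>28) & 0xf = 5  ←
len signed 4b, MSB=0: value = 5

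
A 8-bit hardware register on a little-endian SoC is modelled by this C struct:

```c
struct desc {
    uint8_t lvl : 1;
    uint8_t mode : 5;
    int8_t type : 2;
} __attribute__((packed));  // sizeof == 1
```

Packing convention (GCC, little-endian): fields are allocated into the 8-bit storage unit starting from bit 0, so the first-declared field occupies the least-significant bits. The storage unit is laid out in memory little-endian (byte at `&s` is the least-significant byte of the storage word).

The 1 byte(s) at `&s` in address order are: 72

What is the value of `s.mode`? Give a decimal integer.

25

[0]=0x72 (little-endian) → word 0x72
lvl:1 @ bit 0 → (0x72>>0)&0x1 = 0x0
mode:5 @ bit 1 → (0x72>>1)&0x1f = 0x19  ←
type:2 @ bit 6 → (0x72>>6)&0x3 = 0x1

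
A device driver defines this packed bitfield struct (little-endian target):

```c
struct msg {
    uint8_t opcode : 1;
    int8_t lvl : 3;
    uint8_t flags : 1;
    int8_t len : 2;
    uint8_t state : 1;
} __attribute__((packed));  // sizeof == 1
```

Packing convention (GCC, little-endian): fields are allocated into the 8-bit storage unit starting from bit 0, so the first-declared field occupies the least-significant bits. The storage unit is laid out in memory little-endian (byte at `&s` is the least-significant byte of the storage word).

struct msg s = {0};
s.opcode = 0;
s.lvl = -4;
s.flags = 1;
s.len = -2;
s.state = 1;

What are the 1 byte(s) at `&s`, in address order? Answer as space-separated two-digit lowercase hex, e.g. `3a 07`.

opcode:1 = 0 → 0x0 << 0 → word 0x00
lvl:3 = -4 → 0x4 << 1 → word 0x08
flags:1 = 1 → 0x1 << 4 → word 0x18
len:2 = -2 → 0x2 << 5 → word 0x58
state:1 = 1 → 0x1 << 7 → word 0xd8
word = 0xd8 → little-endian bytes:
  [0]=0xd8

d8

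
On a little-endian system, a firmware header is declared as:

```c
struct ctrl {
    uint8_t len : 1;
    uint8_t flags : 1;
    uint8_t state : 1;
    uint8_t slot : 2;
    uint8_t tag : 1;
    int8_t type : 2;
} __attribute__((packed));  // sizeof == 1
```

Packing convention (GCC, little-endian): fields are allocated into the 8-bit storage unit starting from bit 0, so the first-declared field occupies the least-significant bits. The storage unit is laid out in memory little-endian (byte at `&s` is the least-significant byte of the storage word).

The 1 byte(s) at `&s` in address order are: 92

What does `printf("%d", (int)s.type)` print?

[0]=0x92 (little-endian) → word 0x92
len:1 @ bit 0 → (0x92>>0)&0x1 = 0x0
flags:1 @ bit 1 → (0x92>>1)&0x1 = 0x1
state:1 @ bit 2 → (0x92>>2)&0x1 = 0x0
slot:2 @ bit 3 → (0x92>>3)&0x3 = 0x2
tag:1 @ bit 5 → (0x92>>5)&0x1 = 0x0
type:2 @ bit 6 → (0x92>>6)&0x3 = 0x2  ←
type signed 2b, MSB=1: 2 - 4 = -2

-2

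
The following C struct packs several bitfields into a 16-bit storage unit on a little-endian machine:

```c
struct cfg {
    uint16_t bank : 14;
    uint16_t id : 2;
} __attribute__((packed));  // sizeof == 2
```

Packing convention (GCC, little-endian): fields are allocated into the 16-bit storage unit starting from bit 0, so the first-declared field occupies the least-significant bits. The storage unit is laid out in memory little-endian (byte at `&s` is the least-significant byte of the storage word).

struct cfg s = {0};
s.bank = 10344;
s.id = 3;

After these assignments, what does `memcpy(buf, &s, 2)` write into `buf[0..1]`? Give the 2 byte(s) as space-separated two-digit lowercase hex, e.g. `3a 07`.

68 e8

bank (14b) val=10344 bits=0x2868 at bit 0: 0x2868
id (2b) val=3 bits=0x3 at bit 14: 0xe868
word = 0xe868 → little-endian bytes:
  [0]=0x68  [1]=0xe8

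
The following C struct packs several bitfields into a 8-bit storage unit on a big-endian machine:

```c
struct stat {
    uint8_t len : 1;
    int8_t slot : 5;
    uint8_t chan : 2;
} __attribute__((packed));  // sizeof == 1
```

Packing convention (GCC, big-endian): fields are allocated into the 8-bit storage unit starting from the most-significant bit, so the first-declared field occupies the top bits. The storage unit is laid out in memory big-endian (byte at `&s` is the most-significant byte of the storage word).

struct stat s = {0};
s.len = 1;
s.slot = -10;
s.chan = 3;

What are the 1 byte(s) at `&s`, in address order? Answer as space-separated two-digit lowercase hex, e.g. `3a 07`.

db

len (1b) val=1 bits=0x1 at bit 7: 0x80
slot (5b) val=-10 bits=0x16 at bit 2: 0xd8
chan (2b) val=3 bits=0x3 at bit 0: 0xdb
word = 0xdb → big-endian bytes:
  [0]=0xdb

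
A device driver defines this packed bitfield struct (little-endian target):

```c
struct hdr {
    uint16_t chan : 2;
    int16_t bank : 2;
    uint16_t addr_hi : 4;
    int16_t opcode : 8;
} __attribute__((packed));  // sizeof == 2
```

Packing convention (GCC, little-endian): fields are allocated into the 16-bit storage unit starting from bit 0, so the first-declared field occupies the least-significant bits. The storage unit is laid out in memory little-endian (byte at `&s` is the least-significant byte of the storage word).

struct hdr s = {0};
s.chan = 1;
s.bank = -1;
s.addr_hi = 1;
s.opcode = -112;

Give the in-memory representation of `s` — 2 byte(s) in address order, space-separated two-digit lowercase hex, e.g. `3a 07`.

[0+:2] chan=1 & 0x3 = 0x1; word=0x0001
[2+:2] bank=-1 & 0x3 = 0x3; word=0x000d
[4+:4] addr_hi=1 & 0xf = 0x1; word=0x001d
[8+:8] opcode=-112 & 0xff = 0x90; word=0x901d
word = 0x901d → little-endian bytes:
  [0]=0x1d  [1]=0x90

1d 90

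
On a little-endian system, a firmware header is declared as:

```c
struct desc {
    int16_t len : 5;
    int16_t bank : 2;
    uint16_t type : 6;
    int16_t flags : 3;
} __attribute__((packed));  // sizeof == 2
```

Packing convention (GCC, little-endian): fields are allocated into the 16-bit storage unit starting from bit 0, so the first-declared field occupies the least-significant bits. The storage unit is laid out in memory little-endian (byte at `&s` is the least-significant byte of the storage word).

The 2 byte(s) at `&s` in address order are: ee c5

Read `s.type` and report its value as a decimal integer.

[0]=0xee [1]=0xc5 (little-endian) → word 0xc5ee
len [0+:5] = (word>>0) & 0x1f = 14
bank [5+:2] = (word>>5) & 0x3 = 3
type [7+:6] = (word>>7) & 0x3f = 11  ←
flags [13+:3] = (word>>13) & 0x7 = 6

11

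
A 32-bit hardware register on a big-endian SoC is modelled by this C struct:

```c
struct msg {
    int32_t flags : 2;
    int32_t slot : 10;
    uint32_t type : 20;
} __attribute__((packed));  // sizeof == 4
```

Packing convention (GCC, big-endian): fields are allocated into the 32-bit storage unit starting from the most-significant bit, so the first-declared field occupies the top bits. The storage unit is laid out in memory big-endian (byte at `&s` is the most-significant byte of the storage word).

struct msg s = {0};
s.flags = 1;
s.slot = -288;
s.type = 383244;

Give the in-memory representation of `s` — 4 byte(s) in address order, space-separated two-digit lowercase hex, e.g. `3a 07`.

6e 05 d9 0c

[30+:2] flags=1 & 0x3 = 0x1; word=0x40000000
[20+:10] slot=-288 & 0x3ff = 0x2e0; word=0x6e000000
[0+:20] type=383244 & 0xfffff = 0x5d90c; word=0x6e05d90c
word = 0x6e05d90c → big-endian bytes:
  [0]=0x6e  [1]=0x05  [2]=0xd9  [3]=0x0c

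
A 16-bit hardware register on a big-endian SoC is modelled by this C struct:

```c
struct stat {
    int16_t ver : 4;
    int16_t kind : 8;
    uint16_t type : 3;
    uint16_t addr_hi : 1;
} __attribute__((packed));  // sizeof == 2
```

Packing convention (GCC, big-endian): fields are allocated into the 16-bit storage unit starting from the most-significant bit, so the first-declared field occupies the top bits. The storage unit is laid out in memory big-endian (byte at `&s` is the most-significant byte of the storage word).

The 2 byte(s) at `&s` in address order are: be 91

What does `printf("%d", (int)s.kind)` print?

-23

[0]=0xbe [1]=0x91 (big-endian) → word 0xbe91
ver:4 @ bit 12 → (0xbe91>>12)&0xf = 0xb
kind:8 @ bit 4 → (0xbe91>>4)&0xff = 0xe9  ←
type:3 @ bit 1 → (0xbe91>>1)&0x7 = 0x0
addr_hi:1 @ bit 0 → (0xbe91>>0)&0x1 = 0x1
kind signed 8b, MSB=1: 233 - 256 = -23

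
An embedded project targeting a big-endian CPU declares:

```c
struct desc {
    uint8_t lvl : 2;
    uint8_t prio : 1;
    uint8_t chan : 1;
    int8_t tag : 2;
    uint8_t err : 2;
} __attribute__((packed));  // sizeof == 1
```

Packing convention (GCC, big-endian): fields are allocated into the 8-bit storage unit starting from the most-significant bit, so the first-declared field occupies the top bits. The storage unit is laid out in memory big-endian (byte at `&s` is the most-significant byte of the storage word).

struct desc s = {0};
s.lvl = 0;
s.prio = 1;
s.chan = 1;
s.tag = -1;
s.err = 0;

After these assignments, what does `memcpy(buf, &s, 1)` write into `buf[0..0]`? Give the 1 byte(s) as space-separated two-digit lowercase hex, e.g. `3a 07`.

[6+:2] lvl=0 & 0x3 = 0x0; word=0x00
[5+:1] prio=1 & 0x1 = 0x1; word=0x20
[4+:1] chan=1 & 0x1 = 0x1; word=0x30
[2+:2] tag=-1 & 0x3 = 0x3; word=0x3c
[0+:2] err=0 & 0x3 = 0x0; word=0x3c
word = 0x3c → big-endian bytes:
  [0]=0x3c

3c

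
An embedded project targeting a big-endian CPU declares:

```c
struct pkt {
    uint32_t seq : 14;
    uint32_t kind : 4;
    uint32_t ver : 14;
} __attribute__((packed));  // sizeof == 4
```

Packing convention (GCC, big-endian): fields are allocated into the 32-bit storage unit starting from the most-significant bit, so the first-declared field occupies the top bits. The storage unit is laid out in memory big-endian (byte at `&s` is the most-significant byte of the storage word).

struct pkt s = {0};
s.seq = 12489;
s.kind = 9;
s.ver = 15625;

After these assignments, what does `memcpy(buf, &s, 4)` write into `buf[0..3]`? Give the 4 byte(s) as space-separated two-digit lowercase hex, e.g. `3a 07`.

[18+:14] seq=12489 & 0x3fff = 0x30c9; word=0xc3240000
[14+:4] kind=9 & 0xf = 0x9; word=0xc3264000
[0+:14] ver=15625 & 0x3fff = 0x3d09; word=0xc3267d09
word = 0xc3267d09 → big-endian bytes:
  [0]=0xc3  [1]=0x26  [2]=0x7d  [3]=0x09

c3 26 7d 09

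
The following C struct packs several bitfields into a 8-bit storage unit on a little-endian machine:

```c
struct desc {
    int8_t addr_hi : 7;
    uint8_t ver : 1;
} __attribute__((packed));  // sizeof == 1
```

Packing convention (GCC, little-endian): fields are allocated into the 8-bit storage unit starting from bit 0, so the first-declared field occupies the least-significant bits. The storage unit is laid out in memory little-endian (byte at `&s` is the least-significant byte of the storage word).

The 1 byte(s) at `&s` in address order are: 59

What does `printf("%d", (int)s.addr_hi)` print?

-39

[0]=0x59 (little-endian) → word 0x59
addr_hi [0+:7] = (word>>0) & 0x7f = 89  ←
ver [7+:1] = (word>>7) & 0x1 = 0
addr_hi signed 7b, MSB=1: 89 - 128 = -39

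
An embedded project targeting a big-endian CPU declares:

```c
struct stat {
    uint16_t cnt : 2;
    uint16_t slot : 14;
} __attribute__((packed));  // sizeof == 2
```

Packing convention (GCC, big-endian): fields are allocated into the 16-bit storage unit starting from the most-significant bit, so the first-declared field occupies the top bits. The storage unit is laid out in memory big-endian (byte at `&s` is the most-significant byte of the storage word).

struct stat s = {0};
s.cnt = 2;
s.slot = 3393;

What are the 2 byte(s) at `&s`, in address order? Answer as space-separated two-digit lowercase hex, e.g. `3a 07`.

cnt (2b) val=2 bits=0x2 at bit 14: 0x8000
slot (14b) val=3393 bits=0xd41 at bit 0: 0x8d41
word = 0x8d41 → big-endian bytes:
  [0]=0x8d  [1]=0x41

8d 41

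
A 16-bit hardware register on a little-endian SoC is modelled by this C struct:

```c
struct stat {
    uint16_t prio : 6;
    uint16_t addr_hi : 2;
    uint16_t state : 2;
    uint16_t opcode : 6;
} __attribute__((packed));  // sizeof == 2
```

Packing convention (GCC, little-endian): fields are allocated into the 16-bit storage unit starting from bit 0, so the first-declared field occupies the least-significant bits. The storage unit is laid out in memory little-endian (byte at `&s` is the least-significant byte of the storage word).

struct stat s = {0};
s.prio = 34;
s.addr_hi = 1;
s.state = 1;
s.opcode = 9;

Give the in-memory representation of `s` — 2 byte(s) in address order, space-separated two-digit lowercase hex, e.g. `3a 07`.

prio:6 = 34 → 0x22 << 0 → word 0x0022
addr_hi:2 = 1 → 0x1 << 6 → word 0x0062
state:2 = 1 → 0x1 << 8 → word 0x0162
opcode:6 = 9 → 0x9 << 10 → word 0x2562
word = 0x2562 → little-endian bytes:
  [0]=0x62  [1]=0x25

62 25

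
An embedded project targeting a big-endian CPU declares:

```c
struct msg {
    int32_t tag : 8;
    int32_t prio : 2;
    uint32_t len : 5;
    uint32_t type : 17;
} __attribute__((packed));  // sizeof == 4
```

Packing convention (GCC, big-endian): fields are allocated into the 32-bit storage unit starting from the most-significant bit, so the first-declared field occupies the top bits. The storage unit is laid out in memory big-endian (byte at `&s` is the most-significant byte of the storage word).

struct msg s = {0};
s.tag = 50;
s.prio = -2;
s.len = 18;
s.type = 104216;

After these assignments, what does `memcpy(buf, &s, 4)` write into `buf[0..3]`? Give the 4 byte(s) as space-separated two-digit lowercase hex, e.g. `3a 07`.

32 a5 97 18

tag (8b) val=50 bits=0x32 at bit 24: 0x32000000
prio (2b) val=-2 bits=0x2 at bit 22: 0x32800000
len (5b) val=18 bits=0x12 at bit 17: 0x32a40000
type (17b) val=104216 bits=0x19718 at bit 0: 0x32a59718
word = 0x32a59718 → big-endian bytes:
  [0]=0x32  [1]=0xa5  [2]=0x97  [3]=0x18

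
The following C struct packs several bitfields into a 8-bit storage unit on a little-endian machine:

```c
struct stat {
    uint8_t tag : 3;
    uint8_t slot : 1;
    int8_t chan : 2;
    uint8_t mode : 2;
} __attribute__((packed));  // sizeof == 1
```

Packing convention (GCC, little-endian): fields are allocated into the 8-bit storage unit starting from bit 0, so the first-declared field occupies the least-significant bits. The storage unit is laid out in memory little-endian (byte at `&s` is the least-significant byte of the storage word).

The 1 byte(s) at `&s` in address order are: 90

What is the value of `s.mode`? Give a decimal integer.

[0]=0x90 (little-endian) → word 0x90
tag [0+:3] = (word>>0) & 0x7 = 0
slot [3+:1] = (word>>3) & 0x1 = 0
chan [4+:2] = (word>>4) & 0x3 = 1
mode [6+:2] = (word>>6) & 0x3 = 2  ←

2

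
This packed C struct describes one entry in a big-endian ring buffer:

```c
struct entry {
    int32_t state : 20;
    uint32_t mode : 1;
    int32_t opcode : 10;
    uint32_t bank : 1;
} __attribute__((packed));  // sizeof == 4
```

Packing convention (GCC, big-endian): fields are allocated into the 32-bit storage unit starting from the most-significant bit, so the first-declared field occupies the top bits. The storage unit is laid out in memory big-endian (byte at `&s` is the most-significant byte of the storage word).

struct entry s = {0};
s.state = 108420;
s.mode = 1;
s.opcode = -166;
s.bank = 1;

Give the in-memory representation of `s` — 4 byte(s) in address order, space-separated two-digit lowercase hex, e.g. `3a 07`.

state:20 = 108420 → 0x1a784 << 12 → word 0x1a784000
mode:1 = 1 → 0x1 << 11 → word 0x1a784800
opcode:10 = -166 → 0x35a << 1 → word 0x1a784eb4
bank:1 = 1 → 0x1 << 0 → word 0x1a784eb5
word = 0x1a784eb5 → big-endian bytes:
  [0]=0x1a  [1]=0x78  [2]=0x4e  [3]=0xb5

1a 78 4e b5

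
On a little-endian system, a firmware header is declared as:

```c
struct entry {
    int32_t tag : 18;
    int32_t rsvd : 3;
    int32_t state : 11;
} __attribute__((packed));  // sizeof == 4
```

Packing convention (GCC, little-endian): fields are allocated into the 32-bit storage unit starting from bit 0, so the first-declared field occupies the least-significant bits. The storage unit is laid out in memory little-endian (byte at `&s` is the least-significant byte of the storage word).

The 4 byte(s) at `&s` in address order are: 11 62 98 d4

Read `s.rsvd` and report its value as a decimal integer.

-2

[0]=0x11 [1]=0x62 [2]=0x98 [3]=0xd4 (little-endian) → word 0xd4986211
tag [0+:18] = (word>>0) & 0x3ffff = 25105
rsvd [18+:3] = (word>>18) & 0x7 = 6  ←
state [21+:11] = (word>>21) & 0x7ff = 1700
rsvd signed 3b, MSB=1: 6 - 8 = -2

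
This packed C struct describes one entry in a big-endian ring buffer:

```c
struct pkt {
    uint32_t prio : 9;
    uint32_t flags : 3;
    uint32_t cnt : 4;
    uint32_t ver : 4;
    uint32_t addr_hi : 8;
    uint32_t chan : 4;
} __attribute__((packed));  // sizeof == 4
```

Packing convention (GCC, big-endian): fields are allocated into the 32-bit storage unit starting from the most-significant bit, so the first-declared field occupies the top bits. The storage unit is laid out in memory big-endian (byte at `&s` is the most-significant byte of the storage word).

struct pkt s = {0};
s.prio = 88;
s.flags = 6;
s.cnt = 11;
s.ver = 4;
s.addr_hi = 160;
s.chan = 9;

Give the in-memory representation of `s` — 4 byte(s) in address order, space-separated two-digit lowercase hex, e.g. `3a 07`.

2c 6b 4a 09

prio:9 = 88 → 0x58 << 23 → word 0x2c000000
flags:3 = 6 → 0x6 << 20 → word 0x2c600000
cnt:4 = 11 → 0xb << 16 → word 0x2c6b0000
ver:4 = 4 → 0x4 << 12 → word 0x2c6b4000
addr_hi:8 = 160 → 0xa0 << 4 → word 0x2c6b4a00
chan:4 = 9 → 0x9 << 0 → word 0x2c6b4a09
word = 0x2c6b4a09 → big-endian bytes:
  [0]=0x2c  [1]=0x6b  [2]=0x4a  [3]=0x09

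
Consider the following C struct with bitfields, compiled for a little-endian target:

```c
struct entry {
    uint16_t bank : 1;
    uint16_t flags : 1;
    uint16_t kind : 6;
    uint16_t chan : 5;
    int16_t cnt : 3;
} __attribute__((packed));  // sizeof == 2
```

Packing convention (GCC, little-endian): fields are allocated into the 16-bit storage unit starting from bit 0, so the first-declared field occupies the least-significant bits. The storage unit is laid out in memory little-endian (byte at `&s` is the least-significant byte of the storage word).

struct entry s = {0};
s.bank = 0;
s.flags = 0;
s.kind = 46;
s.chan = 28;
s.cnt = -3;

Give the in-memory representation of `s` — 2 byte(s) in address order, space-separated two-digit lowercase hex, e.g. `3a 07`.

bank (1b) val=0 bits=0x0 at bit 0: 0x0000
flags (1b) val=0 bits=0x0 at bit 1: 0x0000
kind (6b) val=46 bits=0x2e at bit 2: 0x00b8
chan (5b) val=28 bits=0x1c at bit 8: 0x1cb8
cnt (3b) val=-3 bits=0x5 at bit 13: 0xbcb8
word = 0xbcb8 → little-endian bytes:
  [0]=0xb8  [1]=0xbc

b8 bc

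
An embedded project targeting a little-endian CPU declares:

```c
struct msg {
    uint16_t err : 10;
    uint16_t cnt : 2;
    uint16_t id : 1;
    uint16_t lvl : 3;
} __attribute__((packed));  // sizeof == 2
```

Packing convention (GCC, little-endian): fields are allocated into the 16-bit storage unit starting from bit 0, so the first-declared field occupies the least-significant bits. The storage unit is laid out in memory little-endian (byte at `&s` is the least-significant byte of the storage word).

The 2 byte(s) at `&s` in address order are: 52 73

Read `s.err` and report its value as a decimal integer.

850

[0]=0x52 [1]=0x73 (little-endian) → word 0x7352
err [0+:10] = (word>>0) & 0x3ff = 850  ←
cnt [10+:2] = (word>>10) & 0x3 = 0
id [12+:1] = (word>>12) & 0x1 = 1
lvl [13+:3] = (word>>13) & 0x7 = 3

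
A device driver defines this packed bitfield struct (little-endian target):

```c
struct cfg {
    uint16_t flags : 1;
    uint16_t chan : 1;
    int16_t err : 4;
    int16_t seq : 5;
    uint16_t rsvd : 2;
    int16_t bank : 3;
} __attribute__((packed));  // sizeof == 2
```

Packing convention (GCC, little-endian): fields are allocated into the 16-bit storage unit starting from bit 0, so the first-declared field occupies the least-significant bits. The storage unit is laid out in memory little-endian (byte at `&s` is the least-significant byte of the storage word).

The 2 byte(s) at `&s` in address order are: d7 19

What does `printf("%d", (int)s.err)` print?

5

[0]=0xd7 [1]=0x19 (little-endian) → word 0x19d7
flags [0+:1] = (word>>0) & 0x1 = 1
chan [1+:1] = (word>>1) & 0x1 = 1
err [2+:4] = (word>>2) & 0xf = 5  ←
seq [6+:5] = (word>>6) & 0x1f = 7
rsvd [11+:2] = (word>>11) & 0x3 = 3
bank [13+:3] = (word>>13) & 0x7 = 0
err signed 4b, MSB=0: value = 5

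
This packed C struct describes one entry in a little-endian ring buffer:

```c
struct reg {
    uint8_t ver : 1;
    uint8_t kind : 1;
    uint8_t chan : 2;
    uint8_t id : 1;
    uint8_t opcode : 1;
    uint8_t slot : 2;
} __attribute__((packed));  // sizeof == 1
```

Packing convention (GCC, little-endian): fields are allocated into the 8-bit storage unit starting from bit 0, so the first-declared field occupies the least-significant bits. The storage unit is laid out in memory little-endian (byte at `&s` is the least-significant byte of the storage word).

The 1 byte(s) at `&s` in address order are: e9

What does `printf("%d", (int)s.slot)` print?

[0]=0xe9 (little-endian) → word 0xe9
ver [0+:1] = (word>>0) & 0x1 = 1
kind [1+:1] = (word>>1) & 0x1 = 0
chan [2+:2] = (word>>2) & 0x3 = 2
id [4+:1] = (word>>4) & 0x1 = 0
opcode [5+:1] = (word>>5) & 0x1 = 1
slot [6+:2] = (word>>6) & 0x3 = 3  ←

3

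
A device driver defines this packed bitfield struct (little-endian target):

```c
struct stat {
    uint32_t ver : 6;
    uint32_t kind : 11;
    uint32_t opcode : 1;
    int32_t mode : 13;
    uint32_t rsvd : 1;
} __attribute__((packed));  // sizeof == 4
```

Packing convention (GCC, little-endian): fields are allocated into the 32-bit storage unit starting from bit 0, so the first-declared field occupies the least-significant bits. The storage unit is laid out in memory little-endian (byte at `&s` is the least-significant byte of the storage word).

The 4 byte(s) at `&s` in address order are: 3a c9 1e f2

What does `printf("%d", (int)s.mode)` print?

[0]=0x3a [1]=0xc9 [2]=0x1e [3]=0xf2 (little-endian) → word 0xf21ec93a
ver [0+:6] = (word>>0) & 0x3f = 58
kind [6+:11] = (word>>6) & 0x7ff = 804
opcode [17+:1] = (word>>17) & 0x1 = 1
mode [18+:13] = (word>>18) & 0x1fff = 7303  ←
rsvd [31+:1] = (word>>31) & 0x1 = 1
mode signed 13b, MSB=1: 7303 - 8192 = -889

-889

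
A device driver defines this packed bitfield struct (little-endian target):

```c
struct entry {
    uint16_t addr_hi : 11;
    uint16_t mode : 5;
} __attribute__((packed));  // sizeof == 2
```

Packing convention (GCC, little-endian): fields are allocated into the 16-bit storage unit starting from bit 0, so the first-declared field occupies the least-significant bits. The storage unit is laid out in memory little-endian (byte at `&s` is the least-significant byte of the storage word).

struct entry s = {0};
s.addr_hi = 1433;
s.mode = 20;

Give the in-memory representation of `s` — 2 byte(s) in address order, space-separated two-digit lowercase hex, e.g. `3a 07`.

99 a5

addr_hi:11 = 1433 → 0x599 << 0 → word 0x0599
mode:5 = 20 → 0x14 << 11 → word 0xa599
word = 0xa599 → little-endian bytes:
  [0]=0x99  [1]=0xa5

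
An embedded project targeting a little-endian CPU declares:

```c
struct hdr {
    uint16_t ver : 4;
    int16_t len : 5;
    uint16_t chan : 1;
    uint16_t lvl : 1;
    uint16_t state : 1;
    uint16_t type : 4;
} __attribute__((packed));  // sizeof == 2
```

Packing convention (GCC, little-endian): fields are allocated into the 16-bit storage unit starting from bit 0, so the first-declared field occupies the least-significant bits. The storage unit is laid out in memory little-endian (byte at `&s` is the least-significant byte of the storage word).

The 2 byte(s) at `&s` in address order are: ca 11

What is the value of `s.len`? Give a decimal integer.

[0]=0xca [1]=0x11 (little-endian) → word 0x11ca
ver:4 @ bit 0 → (0x11ca>>0)&0xf = 0xa
len:5 @ bit 4 → (0x11ca>>4)&0x1f = 0x1c  ←
chan:1 @ bit 9 → (0x11ca>>9)&0x1 = 0x0
lvl:1 @ bit 10 → (0x11ca>>10)&0x1 = 0x0
state:1 @ bit 11 → (0x11ca>>11)&0x1 = 0x0
type:4 @ bit 12 → (0x11ca>>12)&0xf = 0x1
len signed 5b, MSB=1: 28 - 32 = -4

-4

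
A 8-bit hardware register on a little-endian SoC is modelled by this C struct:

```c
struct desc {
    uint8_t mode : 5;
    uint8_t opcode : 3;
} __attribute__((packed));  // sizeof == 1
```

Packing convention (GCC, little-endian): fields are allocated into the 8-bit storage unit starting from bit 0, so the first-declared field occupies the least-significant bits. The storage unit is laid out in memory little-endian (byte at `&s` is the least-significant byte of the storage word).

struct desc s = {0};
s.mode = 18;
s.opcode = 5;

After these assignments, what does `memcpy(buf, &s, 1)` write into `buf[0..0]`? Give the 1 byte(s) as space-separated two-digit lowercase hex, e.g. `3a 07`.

mode (5b) val=18 bits=0x12 at bit 0: 0x12
opcode (3b) val=5 bits=0x5 at bit 5: 0xb2
word = 0xb2 → little-endian bytes:
  [0]=0xb2

b2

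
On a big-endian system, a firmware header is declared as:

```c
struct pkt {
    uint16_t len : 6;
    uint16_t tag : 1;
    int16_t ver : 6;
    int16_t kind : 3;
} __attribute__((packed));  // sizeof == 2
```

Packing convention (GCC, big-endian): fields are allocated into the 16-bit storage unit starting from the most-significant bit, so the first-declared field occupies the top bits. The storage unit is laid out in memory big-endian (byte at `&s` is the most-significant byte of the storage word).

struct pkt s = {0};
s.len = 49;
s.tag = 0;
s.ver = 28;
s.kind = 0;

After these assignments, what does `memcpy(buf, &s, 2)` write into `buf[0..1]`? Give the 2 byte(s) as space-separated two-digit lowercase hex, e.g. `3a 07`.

c4 e0

len:6 = 49 → 0x31 << 10 → word 0xc400
tag:1 = 0 → 0x0 << 9 → word 0xc400
ver:6 = 28 → 0x1c << 3 → word 0xc4e0
kind:3 = 0 → 0x0 << 0 → word 0xc4e0
word = 0xc4e0 → big-endian bytes:
  [0]=0xc4  [1]=0xe0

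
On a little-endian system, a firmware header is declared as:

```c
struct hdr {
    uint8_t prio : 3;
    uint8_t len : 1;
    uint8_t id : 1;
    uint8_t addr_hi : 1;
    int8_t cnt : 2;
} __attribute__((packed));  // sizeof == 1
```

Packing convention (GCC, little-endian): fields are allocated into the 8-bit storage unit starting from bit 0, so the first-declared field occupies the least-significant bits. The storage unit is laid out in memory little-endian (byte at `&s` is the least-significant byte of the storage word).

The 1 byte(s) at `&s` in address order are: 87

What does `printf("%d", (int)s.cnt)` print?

-2

[0]=0x87 (little-endian) → word 0x87
prio [0+:3] = (word>>0) & 0x7 = 7
len [3+:1] = (word>>3) & 0x1 = 0
id [4+:1] = (word>>4) & 0x1 = 0
addr_hi [5+:1] = (word>>5) & 0x1 = 0
cnt [6+:2] = (word>>6) & 0x3 = 2  ←
cnt signed 2b, MSB=1: 2 - 4 = -2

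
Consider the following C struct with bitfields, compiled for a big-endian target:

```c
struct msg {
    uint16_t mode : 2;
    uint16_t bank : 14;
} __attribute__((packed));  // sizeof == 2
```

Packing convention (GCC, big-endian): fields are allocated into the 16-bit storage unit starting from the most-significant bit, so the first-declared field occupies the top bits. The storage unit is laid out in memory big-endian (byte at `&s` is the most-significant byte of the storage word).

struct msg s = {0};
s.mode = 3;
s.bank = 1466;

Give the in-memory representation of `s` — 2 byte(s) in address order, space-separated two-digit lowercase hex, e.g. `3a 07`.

c5 ba

mode (2b) val=3 bits=0x3 at bit 14: 0xc000
bank (14b) val=1466 bits=0x5ba at bit 0: 0xc5ba
word = 0xc5ba → big-endian bytes:
  [0]=0xc5  [1]=0xba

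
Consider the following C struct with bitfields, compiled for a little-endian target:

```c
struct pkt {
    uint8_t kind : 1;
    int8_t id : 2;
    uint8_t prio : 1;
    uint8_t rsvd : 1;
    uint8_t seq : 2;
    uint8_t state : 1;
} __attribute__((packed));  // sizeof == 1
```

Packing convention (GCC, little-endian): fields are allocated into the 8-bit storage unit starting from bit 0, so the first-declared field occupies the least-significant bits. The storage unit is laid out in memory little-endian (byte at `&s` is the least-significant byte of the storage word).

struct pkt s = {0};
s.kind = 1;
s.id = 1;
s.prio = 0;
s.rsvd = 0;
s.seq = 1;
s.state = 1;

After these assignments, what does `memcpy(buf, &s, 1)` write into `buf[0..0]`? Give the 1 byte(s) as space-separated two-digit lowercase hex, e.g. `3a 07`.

[0+:1] kind=1 & 0x1 = 0x1; word=0x01
[1+:2] id=1 & 0x3 = 0x1; word=0x03
[3+:1] prio=0 & 0x1 = 0x0; word=0x03
[4+:1] rsvd=0 & 0x1 = 0x0; word=0x03
[5+:2] seq=1 & 0x3 = 0x1; word=0x23
[7+:1] state=1 & 0x1 = 0x1; word=0xa3
word = 0xa3 → little-endian bytes:
  [0]=0xa3

a3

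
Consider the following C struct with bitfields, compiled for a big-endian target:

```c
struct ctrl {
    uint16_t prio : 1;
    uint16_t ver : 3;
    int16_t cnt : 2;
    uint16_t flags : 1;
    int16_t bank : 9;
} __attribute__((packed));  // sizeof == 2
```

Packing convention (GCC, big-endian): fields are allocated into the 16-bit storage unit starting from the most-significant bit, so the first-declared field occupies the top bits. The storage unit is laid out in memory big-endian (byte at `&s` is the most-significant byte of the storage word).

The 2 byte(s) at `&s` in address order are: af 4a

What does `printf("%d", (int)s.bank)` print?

[0]=0xaf [1]=0x4a (big-endian) → word 0xaf4a
prio [15+:1] = (word>>15) & 0x1 = 1
ver [12+:3] = (word>>12) & 0x7 = 2
cnt [10+:2] = (word>>10) & 0x3 = 3
flags [9+:1] = (word>>9) & 0x1 = 1
bank [0+:9] = (word>>0) & 0x1ff = 330  ←
bank signed 9b, MSB=1: 330 - 512 = -182

-182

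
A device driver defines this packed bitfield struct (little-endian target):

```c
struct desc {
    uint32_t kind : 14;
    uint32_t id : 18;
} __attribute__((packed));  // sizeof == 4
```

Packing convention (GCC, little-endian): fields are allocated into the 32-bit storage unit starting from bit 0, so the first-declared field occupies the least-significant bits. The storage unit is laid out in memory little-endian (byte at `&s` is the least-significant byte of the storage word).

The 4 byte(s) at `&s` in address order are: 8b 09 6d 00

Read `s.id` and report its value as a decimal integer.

436

[0]=0x8b [1]=0x09 [2]=0x6d [3]=0x00 (little-endian) → word 0x006d098b
kind:14 @ bit 0 → (0x006d098b>>0)&0x3fff = 0x98b
id:18 @ bit 14 → (0x006d098b>>14)&0x3ffff = 0x1b4  ←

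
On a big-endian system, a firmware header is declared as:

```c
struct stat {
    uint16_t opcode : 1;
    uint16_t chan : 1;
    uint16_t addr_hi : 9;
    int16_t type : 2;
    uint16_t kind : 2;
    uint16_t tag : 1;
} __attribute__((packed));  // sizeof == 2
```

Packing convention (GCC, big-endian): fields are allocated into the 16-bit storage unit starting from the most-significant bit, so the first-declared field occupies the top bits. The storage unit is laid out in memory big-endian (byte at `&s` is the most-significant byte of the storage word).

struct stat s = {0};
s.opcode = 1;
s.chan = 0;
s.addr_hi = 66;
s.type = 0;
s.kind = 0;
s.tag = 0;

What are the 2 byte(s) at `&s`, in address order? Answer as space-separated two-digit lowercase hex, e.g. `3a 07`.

88 40

opcode (1b) val=1 bits=0x1 at bit 15: 0x8000
chan (1b) val=0 bits=0x0 at bit 14: 0x8000
addr_hi (9b) val=66 bits=0x42 at bit 5: 0x8840
type (2b) val=0 bits=0x0 at bit 3: 0x8840
kind (2b) val=0 bits=0x0 at bit 1: 0x8840
tag (1b) val=0 bits=0x0 at bit 0: 0x8840
word = 0x8840 → big-endian bytes:
  [0]=0x88  [1]=0x40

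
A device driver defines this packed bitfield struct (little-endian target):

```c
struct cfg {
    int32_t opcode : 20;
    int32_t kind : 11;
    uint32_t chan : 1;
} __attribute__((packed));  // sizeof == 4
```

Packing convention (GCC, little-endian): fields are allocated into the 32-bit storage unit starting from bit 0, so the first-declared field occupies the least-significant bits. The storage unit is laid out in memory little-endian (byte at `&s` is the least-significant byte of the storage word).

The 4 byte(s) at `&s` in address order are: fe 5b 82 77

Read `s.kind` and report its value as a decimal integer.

-136

[0]=0xfe [1]=0x5b [2]=0x82 [3]=0x77 (little-endian) → word 0x77825bfe
opcode:20 @ bit 0 → (0x77825bfe>>0)&0xfffff = 0x25bfe
kind:11 @ bit 20 → (0x77825bfe>>20)&0x7ff = 0x778  ←
chan:1 @ bit 31 → (0x77825bfe>>31)&0x1 = 0x0
kind signed 11b, MSB=1: 1912 - 2048 = -136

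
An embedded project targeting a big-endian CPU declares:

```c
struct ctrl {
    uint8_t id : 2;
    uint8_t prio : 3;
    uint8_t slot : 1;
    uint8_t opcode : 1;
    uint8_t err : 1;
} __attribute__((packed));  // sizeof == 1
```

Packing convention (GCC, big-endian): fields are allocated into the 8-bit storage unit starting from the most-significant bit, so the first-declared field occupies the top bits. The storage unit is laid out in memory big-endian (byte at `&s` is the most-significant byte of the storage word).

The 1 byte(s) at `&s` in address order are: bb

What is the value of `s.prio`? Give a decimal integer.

7

[0]=0xbb (big-endian) → word 0xbb
id [6+:2] = (word>>6) & 0x3 = 2
prio [3+:3] = (word>>3) & 0x7 = 7  ←
slot [2+:1] = (word>>2) & 0x1 = 0
opcode [1+:1] = (word>>1) & 0x1 = 1
err [0+:1] = (word>>0) & 0x1 = 1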